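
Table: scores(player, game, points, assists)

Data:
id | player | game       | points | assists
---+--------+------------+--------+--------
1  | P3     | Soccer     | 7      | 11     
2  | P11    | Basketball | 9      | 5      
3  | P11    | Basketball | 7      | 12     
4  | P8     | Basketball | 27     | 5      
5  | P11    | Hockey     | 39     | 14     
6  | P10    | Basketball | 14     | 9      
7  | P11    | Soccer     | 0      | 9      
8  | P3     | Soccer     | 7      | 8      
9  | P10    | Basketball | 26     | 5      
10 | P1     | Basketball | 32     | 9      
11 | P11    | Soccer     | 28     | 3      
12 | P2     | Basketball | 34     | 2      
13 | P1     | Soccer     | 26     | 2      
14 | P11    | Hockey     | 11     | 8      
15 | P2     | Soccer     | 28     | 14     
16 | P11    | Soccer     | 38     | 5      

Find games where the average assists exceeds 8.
SELECT game, AVG(assists)
FROM scores
GROUP BY game
HAVING AVG(assists) > 8

Result:
  Hockey: avg=11.00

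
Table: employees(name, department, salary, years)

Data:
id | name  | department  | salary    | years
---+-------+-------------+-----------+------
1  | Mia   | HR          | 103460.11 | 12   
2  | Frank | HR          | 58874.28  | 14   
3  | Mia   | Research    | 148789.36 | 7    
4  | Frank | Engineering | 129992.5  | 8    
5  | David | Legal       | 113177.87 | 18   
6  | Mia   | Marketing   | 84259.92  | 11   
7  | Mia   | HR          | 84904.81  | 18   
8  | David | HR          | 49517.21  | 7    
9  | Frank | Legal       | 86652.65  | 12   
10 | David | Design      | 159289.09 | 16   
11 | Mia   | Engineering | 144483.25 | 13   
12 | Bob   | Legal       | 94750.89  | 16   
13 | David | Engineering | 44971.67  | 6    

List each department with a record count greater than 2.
SELECT department, COUNT(*) as cnt
FROM employees
GROUP BY department
HAVING COUNT(*) > 2

Result:
  Engineering: 3
  HR: 4
  Legal: 3

Note: HAVING filters groups after aggregation, WHERE filters rows before.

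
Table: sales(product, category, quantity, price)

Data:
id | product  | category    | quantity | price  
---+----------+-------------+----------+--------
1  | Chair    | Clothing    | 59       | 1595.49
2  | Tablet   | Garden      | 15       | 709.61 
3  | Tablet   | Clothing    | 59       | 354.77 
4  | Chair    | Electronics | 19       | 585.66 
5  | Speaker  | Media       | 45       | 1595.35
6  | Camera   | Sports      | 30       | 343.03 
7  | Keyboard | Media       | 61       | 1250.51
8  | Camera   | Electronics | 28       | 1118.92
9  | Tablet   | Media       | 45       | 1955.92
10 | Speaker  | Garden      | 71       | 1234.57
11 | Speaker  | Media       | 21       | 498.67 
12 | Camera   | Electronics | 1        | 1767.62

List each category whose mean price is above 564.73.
SELECT category, AVG(price)
FROM sales
GROUP BY category
HAVING AVG(price) > 564.73

Result:
  Clothing: avg=975.13
  Electronics: avg=1157.40
  Garden: avg=972.09
  Media: avg=1325.11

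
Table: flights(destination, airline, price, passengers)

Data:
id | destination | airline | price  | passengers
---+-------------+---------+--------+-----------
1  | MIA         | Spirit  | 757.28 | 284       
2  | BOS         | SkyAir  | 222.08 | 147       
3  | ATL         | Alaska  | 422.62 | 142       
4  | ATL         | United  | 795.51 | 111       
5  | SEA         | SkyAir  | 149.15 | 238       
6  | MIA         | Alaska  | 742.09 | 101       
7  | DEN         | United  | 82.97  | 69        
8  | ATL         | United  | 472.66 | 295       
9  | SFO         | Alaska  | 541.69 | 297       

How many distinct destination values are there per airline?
SELECT airline, COUNT(DISTINCT destination)
FROM flights
GROUP BY airline

Result:
  Alaska: 3 distinct
  SkyAir: 2 distinct
  Spirit: 1 distinct
  United: 2 distinct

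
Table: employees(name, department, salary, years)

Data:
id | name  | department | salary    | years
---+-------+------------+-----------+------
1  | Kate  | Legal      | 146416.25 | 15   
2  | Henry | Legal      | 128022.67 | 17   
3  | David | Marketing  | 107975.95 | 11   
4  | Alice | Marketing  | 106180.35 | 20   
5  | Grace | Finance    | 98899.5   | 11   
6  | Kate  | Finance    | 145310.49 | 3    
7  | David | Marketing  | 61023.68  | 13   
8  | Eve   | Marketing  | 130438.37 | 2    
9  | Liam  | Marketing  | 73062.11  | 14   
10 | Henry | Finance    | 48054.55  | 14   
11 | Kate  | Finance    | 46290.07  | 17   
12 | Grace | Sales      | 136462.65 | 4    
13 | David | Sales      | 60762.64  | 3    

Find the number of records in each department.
SELECT department, COUNT(*) as count
FROM employees
GROUP BY department

Result:
  Finance: 4
  Legal: 2
  Marketing: 5
  Sales: 2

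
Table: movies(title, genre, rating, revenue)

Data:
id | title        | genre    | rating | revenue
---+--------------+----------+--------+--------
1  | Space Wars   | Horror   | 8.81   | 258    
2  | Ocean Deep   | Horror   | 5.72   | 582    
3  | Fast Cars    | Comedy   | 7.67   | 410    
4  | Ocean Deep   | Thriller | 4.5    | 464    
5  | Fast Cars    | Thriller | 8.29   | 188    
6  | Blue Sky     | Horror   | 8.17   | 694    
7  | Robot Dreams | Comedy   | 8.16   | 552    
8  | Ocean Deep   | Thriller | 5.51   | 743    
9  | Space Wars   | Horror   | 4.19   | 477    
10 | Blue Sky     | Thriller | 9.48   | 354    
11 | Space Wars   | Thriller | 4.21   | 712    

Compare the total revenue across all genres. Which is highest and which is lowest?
SELECT genre, SUM(revenue)
FROM movies
GROUP BY genre
ORDER BY SUM(revenue)

All groups:
  Comedy: 962
  Horror: 2011
  Thriller: 2461

Highest: Thriller (2461)
Lowest: Comedy (962)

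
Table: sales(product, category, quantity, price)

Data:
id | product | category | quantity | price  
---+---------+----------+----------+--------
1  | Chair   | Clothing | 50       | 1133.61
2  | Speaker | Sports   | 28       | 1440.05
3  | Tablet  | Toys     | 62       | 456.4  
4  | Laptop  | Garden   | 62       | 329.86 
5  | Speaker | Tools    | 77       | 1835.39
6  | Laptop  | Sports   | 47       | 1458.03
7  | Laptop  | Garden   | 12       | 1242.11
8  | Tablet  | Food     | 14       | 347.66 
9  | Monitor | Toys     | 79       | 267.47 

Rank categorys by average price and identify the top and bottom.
SELECT category, AVG(price)
FROM sales
GROUP BY category
ORDER BY AVG(price)

All groups:
  Food: 347.66
  Toys: 361.94
  Garden: 785.99
  Clothing: 1133.61
  Sports: 1449.04
  Tools: 1835.39

Highest: Tools (1835.39)
Lowest: Food (347.66)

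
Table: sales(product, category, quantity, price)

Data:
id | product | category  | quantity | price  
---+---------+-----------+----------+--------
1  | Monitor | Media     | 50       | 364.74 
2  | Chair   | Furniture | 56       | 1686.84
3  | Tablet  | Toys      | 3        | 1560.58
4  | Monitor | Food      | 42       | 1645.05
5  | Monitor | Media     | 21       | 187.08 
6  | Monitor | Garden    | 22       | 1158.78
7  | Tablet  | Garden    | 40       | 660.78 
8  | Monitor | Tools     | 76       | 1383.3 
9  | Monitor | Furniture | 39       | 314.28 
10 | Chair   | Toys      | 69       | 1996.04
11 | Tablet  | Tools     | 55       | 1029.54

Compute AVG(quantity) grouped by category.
SELECT category, AVG(quantity) as result
FROM sales
GROUP BY category

Result:
  Food: 42.00
  Furniture: 47.50
  Garden: 31.00
  Media: 35.50
  Tools: 65.50
  Toys: 36.00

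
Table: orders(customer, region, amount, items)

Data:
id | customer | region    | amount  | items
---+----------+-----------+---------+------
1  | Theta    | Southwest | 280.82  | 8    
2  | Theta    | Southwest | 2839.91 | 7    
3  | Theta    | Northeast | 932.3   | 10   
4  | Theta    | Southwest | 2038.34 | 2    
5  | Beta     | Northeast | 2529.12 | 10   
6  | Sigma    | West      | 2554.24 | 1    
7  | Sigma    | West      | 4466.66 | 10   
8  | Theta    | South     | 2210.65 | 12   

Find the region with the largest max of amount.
SELECT region, MAX(amount) as val
FROM orders
GROUP BY region
ORDER BY val DESC
LIMIT 1

Result: West with max(amount) = 4466.66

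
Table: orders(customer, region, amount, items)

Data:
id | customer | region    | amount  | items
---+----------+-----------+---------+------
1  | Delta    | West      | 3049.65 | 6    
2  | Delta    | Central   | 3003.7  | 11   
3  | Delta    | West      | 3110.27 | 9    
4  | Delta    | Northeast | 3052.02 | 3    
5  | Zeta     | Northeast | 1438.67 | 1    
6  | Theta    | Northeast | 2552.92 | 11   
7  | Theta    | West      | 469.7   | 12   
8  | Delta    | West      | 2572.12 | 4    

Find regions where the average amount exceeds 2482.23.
SELECT region, AVG(amount)
FROM orders
GROUP BY region
HAVING AVG(amount) > 2482.23

Result:
  Central: avg=3003.70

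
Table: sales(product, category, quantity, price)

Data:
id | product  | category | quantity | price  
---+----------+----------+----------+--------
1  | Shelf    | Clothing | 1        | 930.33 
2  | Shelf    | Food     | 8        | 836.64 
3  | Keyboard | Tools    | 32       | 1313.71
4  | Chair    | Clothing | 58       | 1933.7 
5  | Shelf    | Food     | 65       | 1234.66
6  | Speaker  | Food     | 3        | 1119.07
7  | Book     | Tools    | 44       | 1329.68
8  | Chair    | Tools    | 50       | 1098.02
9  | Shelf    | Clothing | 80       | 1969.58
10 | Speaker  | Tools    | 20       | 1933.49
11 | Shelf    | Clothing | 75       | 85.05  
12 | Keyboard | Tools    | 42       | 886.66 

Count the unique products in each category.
SELECT category, COUNT(DISTINCT product)
FROM sales
GROUP BY category

Result:
  Clothing: 2 distinct
  Food: 2 distinct
  Tools: 4 distinct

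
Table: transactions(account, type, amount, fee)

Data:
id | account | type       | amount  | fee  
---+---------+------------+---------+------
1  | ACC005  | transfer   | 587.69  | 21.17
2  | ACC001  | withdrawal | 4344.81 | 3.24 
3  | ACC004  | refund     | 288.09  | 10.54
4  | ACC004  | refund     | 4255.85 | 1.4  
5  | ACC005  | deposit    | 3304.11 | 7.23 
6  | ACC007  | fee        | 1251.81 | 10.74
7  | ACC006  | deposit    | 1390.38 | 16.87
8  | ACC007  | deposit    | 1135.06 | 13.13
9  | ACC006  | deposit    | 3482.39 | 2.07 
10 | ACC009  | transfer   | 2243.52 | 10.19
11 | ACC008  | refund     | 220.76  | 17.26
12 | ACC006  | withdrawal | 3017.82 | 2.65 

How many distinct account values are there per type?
SELECT type, COUNT(DISTINCT account)
FROM transactions
GROUP BY type

Result:
  deposit: 3 distinct
  fee: 1 distinct
  refund: 2 distinct
  transfer: 2 distinct
  withdrawal: 2 distinct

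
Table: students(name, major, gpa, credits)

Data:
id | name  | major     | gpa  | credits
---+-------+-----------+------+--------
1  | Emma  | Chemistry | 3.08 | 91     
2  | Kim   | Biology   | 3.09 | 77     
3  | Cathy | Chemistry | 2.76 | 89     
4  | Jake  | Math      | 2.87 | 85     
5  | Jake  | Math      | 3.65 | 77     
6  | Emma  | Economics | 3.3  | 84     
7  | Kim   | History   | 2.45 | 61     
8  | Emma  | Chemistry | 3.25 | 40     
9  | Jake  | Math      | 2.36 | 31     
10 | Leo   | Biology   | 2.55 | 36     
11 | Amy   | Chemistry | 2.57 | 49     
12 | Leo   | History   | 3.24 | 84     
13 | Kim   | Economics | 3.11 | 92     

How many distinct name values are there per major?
SELECT major, COUNT(DISTINCT name)
FROM students
GROUP BY major

Result:
  Biology: 2 distinct
  Chemistry: 3 distinct
  Economics: 2 distinct
  History: 2 distinct
  Math: 1 distinct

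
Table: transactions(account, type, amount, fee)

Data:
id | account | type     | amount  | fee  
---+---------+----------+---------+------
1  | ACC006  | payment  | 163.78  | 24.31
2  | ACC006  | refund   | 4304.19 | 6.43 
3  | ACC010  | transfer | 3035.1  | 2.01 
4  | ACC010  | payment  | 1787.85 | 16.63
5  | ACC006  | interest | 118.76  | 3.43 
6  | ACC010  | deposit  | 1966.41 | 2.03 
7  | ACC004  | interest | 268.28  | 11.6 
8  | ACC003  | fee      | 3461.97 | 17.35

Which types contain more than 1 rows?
SELECT type, COUNT(*) as cnt
FROM transactions
GROUP BY type
HAVING COUNT(*) > 1

Result:
  interest: 2
  payment: 2

Note: HAVING filters groups after aggregation, WHERE filters rows before.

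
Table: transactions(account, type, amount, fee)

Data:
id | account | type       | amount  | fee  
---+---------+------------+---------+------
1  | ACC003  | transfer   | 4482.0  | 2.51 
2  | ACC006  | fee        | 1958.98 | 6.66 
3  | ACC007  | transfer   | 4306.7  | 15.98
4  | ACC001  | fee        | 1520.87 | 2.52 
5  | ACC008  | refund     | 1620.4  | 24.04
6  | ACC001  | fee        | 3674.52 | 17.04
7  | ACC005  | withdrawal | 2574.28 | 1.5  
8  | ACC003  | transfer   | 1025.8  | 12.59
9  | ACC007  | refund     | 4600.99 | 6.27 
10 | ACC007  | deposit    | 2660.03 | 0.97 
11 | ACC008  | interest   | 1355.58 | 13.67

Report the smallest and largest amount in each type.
SELECT type, MIN(amount), MAX(amount)
FROM transactions
GROUP BY type

Result:
  deposit: min=2660.03, max=2660.03
  fee: min=1520.87, max=3674.52
  interest: min=1355.58, max=1355.58
  refund: min=1620.40, max=4600.99
  transfer: min=1025.80, max=4482.00
  withdrawal: min=2574.28, max=2574.28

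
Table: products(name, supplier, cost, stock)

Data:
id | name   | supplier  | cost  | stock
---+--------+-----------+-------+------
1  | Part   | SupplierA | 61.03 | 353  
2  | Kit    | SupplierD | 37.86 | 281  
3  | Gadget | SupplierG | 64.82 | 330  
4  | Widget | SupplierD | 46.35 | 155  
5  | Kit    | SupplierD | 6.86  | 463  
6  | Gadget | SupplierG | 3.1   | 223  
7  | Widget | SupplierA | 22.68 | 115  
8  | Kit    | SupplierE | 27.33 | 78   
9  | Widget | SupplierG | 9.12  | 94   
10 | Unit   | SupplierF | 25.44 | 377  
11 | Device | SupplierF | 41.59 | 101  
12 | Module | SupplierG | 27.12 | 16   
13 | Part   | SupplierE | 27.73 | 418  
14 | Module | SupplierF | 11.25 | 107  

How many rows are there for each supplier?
SELECT supplier, COUNT(*) as count
FROM products
GROUP BY supplier

Result:
  SupplierA: 2
  SupplierD: 3
  SupplierE: 2
  SupplierF: 3
  SupplierG: 4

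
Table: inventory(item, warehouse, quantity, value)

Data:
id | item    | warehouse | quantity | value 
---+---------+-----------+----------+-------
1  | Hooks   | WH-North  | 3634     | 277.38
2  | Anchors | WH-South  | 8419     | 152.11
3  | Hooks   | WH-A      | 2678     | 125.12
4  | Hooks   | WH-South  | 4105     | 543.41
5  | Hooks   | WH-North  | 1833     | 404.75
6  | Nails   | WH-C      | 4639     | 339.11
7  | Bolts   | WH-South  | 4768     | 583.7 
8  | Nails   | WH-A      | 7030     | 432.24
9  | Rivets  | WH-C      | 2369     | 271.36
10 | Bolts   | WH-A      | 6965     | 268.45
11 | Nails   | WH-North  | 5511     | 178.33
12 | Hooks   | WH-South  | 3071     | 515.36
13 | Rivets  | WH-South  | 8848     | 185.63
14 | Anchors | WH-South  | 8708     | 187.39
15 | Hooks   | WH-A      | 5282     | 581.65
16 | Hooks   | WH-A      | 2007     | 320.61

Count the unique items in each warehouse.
SELECT warehouse, COUNT(DISTINCT item)
FROM inventory
GROUP BY warehouse

Result:
  WH-A: 3 distinct
  WH-C: 2 distinct
  WH-North: 2 distinct
  WH-South: 4 distinct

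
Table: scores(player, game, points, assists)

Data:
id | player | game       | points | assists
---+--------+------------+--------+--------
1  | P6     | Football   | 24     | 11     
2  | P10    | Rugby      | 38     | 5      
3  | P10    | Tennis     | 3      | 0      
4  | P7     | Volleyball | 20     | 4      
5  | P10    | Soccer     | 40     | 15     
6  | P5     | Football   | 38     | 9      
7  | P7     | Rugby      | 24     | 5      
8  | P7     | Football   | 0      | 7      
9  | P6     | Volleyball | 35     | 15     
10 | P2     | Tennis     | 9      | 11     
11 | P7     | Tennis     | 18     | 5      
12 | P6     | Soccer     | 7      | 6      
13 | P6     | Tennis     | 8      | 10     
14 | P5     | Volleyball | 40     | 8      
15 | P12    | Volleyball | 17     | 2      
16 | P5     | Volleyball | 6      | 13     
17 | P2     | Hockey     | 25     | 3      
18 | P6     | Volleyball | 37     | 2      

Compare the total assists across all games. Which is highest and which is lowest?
SELECT game, SUM(assists)
FROM scores
GROUP BY game
ORDER BY SUM(assists)

All groups:
  Hockey: 3
  Rugby: 10
  Soccer: 21
  Tennis: 26
  Football: 27
  Volleyball: 44

Highest: Volleyball (44)
Lowest: Hockey (3)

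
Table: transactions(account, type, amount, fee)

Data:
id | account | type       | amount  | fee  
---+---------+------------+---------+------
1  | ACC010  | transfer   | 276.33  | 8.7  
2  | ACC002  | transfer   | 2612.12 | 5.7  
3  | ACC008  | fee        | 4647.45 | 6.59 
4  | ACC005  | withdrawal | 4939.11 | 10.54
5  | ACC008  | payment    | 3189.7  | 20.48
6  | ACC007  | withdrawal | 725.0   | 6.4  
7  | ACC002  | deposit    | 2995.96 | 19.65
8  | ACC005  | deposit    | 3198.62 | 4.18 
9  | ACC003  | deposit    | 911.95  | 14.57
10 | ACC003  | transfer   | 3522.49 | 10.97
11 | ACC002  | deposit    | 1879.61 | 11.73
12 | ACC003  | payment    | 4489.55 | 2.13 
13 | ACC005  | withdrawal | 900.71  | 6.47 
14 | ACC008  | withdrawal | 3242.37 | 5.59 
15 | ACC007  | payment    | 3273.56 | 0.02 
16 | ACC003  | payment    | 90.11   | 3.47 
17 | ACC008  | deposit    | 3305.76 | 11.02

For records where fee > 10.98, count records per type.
SELECT type, COUNT(*)
FROM transactions
WHERE fee > 10.98
GROUP BY type

Note: WHERE filters rows before grouping.

Result:
  deposit: 4
  payment: 1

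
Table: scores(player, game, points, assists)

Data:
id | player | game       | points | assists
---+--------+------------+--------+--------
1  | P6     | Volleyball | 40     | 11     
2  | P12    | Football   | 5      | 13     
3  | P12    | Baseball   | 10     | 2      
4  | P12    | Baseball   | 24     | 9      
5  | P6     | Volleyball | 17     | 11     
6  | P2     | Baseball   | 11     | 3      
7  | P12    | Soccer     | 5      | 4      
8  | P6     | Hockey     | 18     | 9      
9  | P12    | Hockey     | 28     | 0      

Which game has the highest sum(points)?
SELECT game, SUM(points) as val
FROM scores
GROUP BY game
ORDER BY val DESC
LIMIT 1

Result: Volleyball with sum(points) = 57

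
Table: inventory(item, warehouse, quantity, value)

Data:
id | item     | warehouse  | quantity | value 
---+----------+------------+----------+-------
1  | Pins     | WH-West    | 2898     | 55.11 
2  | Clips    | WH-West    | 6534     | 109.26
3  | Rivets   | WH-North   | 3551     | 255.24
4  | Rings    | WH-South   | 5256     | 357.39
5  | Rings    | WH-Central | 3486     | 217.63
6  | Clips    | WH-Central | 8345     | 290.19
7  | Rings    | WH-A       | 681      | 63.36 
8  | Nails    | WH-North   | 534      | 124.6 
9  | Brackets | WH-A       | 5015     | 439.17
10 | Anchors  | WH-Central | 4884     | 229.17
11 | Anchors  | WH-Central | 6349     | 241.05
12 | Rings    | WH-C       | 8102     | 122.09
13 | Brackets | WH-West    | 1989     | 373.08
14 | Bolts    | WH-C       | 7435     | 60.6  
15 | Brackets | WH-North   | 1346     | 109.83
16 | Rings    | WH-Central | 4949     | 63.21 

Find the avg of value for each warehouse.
SELECT warehouse, AVG(value) as result
FROM inventory
GROUP BY warehouse

Result:
  WH-A: 251.27
  WH-C: 91.35
  WH-Central: 208.25
  WH-North: 163.22
  WH-South: 357.39
  WH-West: 179.15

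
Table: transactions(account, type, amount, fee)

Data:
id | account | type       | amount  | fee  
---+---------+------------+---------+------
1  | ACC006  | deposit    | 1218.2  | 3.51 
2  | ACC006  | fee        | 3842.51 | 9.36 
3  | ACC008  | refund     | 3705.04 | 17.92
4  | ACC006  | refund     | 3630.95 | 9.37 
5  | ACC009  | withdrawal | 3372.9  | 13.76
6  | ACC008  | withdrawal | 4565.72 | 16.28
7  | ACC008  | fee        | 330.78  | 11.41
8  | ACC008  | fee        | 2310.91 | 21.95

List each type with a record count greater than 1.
SELECT type, COUNT(*) as cnt
FROM transactions
GROUP BY type
HAVING COUNT(*) > 1

Result:
  fee: 3
  refund: 2
  withdrawal: 2

Note: HAVING filters groups after aggregation, WHERE filters rows before.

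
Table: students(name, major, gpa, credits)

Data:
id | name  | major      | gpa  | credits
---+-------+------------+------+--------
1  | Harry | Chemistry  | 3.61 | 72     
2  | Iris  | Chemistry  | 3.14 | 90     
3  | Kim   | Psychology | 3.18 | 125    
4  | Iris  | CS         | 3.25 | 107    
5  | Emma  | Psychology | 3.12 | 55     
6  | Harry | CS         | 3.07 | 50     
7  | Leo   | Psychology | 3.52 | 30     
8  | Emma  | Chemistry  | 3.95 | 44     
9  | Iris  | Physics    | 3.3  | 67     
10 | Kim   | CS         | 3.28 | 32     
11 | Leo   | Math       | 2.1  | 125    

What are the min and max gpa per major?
SELECT major, MIN(gpa), MAX(gpa)
FROM students
GROUP BY major

Result:
  CS: min=3.07, max=3.28
  Chemistry: min=3.14, max=3.95
  Math: min=2.10, max=2.10
  Physics: min=3.30, max=3.30
  Psychology: min=3.12, max=3.52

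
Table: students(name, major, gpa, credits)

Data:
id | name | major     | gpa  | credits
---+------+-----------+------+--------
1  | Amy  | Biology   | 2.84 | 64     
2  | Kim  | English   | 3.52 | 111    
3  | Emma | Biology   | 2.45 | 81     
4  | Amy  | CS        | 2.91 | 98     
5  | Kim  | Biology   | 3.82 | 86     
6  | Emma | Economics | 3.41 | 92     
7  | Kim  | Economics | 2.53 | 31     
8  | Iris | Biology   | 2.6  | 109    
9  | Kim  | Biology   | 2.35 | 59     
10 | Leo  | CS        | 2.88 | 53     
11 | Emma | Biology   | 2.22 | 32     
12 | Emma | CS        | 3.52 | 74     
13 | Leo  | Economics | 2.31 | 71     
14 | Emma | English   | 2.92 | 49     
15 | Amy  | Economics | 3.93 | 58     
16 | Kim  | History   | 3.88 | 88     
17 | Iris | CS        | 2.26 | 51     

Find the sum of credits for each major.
SELECT major, SUM(credits) as result
FROM students
GROUP BY major

Result:
  Biology: 431
  CS: 276
  Economics: 252
  English: 160
  History: 88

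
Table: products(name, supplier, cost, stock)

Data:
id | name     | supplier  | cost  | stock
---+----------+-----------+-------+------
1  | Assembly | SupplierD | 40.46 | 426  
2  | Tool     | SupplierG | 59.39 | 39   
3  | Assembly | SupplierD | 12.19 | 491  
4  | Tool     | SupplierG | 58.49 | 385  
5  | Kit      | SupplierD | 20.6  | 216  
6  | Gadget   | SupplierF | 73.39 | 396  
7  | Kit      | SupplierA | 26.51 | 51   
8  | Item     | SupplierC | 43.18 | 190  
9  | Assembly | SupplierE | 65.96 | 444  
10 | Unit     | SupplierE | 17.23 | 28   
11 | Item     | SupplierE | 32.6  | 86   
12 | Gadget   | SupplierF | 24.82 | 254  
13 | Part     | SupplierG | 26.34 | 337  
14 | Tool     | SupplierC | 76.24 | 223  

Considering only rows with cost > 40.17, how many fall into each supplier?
SELECT supplier, COUNT(*)
FROM products
WHERE cost > 40.17
GROUP BY supplier

Note: WHERE filters rows before grouping.

Result:
  SupplierC: 2
  SupplierD: 1
  SupplierE: 1
  SupplierF: 1
  SupplierG: 2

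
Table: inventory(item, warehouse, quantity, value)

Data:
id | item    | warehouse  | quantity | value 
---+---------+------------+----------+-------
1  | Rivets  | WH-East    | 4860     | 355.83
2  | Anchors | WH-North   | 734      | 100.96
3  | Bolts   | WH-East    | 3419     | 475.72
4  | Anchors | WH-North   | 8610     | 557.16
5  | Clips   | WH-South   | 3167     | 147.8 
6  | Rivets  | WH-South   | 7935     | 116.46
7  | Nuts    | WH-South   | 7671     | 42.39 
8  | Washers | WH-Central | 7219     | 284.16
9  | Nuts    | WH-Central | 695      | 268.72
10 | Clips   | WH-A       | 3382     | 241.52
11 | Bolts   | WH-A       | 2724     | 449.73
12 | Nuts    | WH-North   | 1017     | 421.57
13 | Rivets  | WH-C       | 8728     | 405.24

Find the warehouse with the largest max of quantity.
SELECT warehouse, MAX(quantity) as val
FROM inventory
GROUP BY warehouse
ORDER BY val DESC
LIMIT 1

Result: WH-C with max(quantity) = 8728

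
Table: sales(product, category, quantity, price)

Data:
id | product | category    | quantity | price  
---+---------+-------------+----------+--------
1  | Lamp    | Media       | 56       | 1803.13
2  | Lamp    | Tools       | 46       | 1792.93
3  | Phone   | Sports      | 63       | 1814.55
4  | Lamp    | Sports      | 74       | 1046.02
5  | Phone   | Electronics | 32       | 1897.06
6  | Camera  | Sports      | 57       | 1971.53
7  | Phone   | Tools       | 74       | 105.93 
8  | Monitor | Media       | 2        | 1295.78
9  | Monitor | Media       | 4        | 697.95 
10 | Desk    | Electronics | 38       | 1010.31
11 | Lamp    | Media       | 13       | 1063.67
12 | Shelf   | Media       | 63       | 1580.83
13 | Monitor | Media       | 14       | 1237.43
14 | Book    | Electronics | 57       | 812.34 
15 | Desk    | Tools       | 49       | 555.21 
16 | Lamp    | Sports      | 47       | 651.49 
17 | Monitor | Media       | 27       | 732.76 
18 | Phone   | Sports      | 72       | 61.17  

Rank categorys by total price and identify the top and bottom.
SELECT category, SUM(price)
FROM sales
GROUP BY category
ORDER BY SUM(price)

All groups:
  Tools: 2454.07
  Electronics: 3719.71
  Sports: 5544.76
  Media: 8411.55

Highest: Media (8411.55)
Lowest: Tools (2454.07)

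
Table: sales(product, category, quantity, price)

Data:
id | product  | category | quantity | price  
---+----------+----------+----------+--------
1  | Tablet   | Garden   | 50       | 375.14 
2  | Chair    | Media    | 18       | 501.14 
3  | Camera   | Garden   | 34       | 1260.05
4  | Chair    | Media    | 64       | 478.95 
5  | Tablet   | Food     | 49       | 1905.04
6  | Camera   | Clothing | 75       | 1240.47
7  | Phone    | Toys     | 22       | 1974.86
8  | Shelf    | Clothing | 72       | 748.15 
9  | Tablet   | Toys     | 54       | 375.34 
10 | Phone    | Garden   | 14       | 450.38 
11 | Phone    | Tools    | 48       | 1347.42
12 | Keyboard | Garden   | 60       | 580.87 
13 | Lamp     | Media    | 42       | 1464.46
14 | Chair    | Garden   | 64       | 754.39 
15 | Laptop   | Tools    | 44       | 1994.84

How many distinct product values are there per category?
SELECT category, COUNT(DISTINCT product)
FROM sales
GROUP BY category

Result:
  Clothing: 2 distinct
  Food: 1 distinct
  Garden: 5 distinct
  Media: 2 distinct
  Tools: 2 distinct
  Toys: 2 distinct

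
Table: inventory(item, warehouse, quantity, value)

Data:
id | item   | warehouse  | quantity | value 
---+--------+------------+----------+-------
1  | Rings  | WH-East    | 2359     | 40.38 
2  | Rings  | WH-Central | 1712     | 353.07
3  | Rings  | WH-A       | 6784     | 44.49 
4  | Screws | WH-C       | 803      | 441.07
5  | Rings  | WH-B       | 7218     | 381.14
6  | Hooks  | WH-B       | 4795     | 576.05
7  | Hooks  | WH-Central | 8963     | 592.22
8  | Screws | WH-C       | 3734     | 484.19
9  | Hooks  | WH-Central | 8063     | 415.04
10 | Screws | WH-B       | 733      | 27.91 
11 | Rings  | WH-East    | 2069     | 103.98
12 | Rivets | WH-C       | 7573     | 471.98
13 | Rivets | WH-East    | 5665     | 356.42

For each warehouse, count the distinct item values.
SELECT warehouse, COUNT(DISTINCT item)
FROM inventory
GROUP BY warehouse

Result:
  WH-A: 1 distinct
  WH-B: 3 distinct
  WH-C: 2 distinct
  WH-Central: 2 distinct
  WH-East: 2 distinct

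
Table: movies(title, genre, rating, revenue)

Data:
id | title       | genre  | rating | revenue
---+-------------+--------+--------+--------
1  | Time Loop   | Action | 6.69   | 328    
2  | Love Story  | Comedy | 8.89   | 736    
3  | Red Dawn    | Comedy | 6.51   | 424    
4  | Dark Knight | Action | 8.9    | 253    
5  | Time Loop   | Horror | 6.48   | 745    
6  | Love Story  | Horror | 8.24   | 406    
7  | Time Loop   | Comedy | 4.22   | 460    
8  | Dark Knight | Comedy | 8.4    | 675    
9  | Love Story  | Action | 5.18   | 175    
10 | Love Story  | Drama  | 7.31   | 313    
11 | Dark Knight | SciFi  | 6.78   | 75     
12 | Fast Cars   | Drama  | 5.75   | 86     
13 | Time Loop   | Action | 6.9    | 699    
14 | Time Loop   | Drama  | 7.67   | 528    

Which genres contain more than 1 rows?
SELECT genre, COUNT(*) as cnt
FROM movies
GROUP BY genre
HAVING COUNT(*) > 1

Result:
  Action: 4
  Comedy: 4
  Drama: 3
  Horror: 2

Note: HAVING filters groups after aggregation, WHERE filters rows before.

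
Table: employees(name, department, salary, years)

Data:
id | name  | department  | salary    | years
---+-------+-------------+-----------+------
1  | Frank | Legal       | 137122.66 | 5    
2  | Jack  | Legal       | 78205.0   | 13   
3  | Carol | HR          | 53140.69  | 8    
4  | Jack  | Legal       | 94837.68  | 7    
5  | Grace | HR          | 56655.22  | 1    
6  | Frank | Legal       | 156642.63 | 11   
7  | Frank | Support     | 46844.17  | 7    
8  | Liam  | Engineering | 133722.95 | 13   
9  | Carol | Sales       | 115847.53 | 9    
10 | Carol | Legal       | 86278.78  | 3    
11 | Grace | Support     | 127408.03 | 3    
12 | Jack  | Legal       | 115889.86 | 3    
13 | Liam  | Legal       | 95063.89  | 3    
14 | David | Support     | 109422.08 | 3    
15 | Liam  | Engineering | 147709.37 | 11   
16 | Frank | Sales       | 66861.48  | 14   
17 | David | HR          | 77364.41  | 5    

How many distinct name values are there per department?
SELECT department, COUNT(DISTINCT name)
FROM employees
GROUP BY department

Result:
  Engineering: 1 distinct
  HR: 3 distinct
  Legal: 4 distinct
  Sales: 2 distinct
  Support: 3 distinct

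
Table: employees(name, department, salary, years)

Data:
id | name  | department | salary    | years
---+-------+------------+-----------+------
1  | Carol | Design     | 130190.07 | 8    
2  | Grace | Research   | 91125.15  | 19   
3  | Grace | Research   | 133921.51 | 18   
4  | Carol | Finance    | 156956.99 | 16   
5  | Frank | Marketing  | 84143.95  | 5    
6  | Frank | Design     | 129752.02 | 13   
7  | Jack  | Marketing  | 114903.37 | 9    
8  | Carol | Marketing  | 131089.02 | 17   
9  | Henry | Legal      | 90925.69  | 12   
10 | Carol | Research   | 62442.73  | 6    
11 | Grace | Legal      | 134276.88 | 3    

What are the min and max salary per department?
SELECT department, MIN(salary), MAX(salary)
FROM employees
GROUP BY department

Result:
  Design: min=129752.02, max=130190.07
  Finance: min=156956.99, max=156956.99
  Legal: min=90925.69, max=134276.88
  Marketing: min=84143.95, max=131089.02
  Research: min=62442.73, max=133921.51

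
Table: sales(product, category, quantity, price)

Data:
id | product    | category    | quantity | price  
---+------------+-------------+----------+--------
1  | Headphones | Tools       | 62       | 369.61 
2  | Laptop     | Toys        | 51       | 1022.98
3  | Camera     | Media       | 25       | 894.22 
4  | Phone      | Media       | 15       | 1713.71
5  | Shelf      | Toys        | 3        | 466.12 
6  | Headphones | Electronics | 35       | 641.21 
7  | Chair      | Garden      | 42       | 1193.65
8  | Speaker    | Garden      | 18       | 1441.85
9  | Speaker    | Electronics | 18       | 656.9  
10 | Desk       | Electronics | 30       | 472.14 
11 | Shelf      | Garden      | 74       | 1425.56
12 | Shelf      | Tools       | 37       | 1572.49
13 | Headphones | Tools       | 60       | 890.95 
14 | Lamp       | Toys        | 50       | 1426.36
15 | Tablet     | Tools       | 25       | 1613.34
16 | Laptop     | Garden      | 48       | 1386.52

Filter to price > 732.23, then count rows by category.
SELECT category, COUNT(*)
FROM sales
WHERE price > 732.23
GROUP BY category

Note: WHERE filters rows before grouping.

Result:
  Garden: 4
  Media: 2
  Tools: 3
  Toys: 2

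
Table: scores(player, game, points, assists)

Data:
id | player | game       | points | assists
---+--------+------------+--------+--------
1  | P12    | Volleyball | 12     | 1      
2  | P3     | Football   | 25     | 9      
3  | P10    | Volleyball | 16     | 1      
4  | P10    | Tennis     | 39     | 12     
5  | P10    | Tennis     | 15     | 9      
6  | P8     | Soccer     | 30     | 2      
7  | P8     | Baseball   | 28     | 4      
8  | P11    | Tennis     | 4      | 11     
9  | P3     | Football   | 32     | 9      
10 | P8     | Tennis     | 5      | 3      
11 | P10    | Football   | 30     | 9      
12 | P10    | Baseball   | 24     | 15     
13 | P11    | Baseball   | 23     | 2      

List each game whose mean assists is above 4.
SELECT game, AVG(assists)
FROM scores
GROUP BY game
HAVING AVG(assists) > 4

Result:
  Baseball: avg=7.00
  Football: avg=9.00
  Tennis: avg=8.75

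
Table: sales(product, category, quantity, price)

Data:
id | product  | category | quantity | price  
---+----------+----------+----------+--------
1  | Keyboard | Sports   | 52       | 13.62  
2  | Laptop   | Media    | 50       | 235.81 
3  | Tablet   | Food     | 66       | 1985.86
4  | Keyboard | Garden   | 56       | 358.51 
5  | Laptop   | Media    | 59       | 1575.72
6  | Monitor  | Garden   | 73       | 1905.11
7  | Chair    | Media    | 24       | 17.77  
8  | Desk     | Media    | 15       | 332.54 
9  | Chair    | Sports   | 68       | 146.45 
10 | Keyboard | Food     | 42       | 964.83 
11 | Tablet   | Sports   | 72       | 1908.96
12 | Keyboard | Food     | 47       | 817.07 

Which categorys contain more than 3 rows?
SELECT category, COUNT(*) as cnt
FROM sales
GROUP BY category
HAVING COUNT(*) > 3

Result:
  Media: 4

Note: HAVING filters groups after aggregation, WHERE filters rows before.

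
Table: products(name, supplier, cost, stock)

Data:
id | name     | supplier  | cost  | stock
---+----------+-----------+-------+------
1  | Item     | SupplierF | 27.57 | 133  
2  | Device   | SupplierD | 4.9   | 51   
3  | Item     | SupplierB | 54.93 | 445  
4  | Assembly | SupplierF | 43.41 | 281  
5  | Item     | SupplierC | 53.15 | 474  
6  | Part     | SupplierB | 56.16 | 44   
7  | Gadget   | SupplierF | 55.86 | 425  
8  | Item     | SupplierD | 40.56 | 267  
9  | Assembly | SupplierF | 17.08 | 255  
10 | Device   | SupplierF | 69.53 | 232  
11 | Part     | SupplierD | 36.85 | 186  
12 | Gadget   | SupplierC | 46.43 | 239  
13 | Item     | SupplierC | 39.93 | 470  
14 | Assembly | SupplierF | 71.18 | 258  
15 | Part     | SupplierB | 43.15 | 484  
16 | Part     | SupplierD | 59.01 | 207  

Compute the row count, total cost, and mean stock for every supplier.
SELECT supplier,
       COUNT(*) as cnt,
       SUM(cost) as total_cost,
       AVG(stock) as avg_stock
FROM products
GROUP BY supplier

Result:
  SupplierB: 3 records, 154.24 total cost, 324.33 avg stock
  SupplierC: 3 records, 139.51 total cost, 394.33 avg stock
  SupplierD: 4 records, 141.32 total cost, 177.75 avg stock
  SupplierF: 6 records, 284.63 total cost, 264.00 avg stock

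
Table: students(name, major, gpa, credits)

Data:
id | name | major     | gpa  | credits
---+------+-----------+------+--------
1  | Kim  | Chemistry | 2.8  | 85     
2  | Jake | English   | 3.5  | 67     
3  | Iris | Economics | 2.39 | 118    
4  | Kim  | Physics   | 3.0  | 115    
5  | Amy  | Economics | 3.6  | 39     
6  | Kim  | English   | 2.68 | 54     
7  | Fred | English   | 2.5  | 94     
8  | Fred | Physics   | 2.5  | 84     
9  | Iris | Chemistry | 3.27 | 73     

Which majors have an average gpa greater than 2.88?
SELECT major, AVG(gpa)
FROM students
GROUP BY major
HAVING AVG(gpa) > 2.88

Result:
  Chemistry: avg=3.04
  Economics: avg=3.00
  English: avg=2.89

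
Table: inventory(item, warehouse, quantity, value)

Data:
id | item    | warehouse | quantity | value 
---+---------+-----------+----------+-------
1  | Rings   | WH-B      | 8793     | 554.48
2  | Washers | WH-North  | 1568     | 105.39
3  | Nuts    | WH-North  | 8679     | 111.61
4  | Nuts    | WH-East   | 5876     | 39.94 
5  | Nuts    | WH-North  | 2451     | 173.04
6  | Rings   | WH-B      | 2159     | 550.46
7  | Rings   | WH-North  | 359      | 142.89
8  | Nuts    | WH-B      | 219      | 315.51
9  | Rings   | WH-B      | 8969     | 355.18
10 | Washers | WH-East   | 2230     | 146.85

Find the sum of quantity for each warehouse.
SELECT warehouse, SUM(quantity) as result
FROM inventory
GROUP BY warehouse

Result:
  WH-B: 20140
  WH-East: 8106
  WH-North: 13057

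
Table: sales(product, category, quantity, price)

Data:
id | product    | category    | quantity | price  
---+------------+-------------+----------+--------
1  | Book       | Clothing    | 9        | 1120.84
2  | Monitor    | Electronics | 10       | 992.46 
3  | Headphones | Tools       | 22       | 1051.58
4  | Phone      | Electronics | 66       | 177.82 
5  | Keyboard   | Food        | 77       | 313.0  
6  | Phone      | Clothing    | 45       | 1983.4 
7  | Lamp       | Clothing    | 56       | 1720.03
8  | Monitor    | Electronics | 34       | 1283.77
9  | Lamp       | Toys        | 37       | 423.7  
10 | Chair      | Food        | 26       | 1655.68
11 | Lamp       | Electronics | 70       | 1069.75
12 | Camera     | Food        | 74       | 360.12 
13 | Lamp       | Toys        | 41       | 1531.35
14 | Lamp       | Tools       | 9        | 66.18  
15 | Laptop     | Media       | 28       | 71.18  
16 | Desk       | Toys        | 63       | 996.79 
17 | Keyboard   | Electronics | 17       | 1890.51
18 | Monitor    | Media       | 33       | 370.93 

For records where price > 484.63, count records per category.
SELECT category, COUNT(*)
FROM sales
WHERE price > 484.63
GROUP BY category

Note: WHERE filters rows before grouping.

Result:
  Clothing: 3
  Electronics: 4
  Food: 1
  Tools: 1
  Toys: 2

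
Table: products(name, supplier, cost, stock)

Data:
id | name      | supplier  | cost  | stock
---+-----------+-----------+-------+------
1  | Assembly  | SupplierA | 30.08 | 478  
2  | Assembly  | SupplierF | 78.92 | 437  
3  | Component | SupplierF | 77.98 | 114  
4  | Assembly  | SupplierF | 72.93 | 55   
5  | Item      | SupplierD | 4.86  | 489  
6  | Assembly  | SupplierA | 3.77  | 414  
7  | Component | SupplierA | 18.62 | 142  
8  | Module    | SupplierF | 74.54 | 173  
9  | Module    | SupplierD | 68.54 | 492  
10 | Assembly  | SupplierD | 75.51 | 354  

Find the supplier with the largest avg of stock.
SELECT supplier, AVG(stock) as val
FROM products
GROUP BY supplier
ORDER BY val DESC
LIMIT 1

Result: SupplierD with avg(stock) = 445.00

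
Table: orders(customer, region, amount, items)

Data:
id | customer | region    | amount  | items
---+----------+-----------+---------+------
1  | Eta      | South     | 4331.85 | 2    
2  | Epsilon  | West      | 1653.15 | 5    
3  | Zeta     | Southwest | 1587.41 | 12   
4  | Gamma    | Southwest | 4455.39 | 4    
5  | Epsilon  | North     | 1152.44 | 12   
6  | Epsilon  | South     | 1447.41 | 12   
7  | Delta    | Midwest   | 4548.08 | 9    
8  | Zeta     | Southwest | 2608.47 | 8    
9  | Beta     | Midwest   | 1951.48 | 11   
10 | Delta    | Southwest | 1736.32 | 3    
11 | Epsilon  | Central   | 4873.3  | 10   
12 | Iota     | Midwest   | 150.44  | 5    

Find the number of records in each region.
SELECT region, COUNT(*) as count
FROM orders
GROUP BY region

Result:
  Central: 1
  Midwest: 3
  North: 1
  South: 2
  Southwest: 4
  West: 1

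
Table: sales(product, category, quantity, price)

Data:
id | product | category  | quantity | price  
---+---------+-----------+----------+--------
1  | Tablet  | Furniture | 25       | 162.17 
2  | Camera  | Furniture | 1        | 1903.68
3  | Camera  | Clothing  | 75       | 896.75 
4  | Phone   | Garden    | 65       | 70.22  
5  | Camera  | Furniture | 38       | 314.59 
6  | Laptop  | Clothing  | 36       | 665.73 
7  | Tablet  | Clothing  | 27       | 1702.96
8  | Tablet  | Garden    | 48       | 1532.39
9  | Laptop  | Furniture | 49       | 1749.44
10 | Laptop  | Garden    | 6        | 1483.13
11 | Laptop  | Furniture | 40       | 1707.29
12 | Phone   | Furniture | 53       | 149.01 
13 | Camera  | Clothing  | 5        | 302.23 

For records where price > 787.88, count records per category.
SELECT category, COUNT(*)
FROM sales
WHERE price > 787.88
GROUP BY category

Note: WHERE filters rows before grouping.

Result:
  Clothing: 2
  Furniture: 3
  Garden: 2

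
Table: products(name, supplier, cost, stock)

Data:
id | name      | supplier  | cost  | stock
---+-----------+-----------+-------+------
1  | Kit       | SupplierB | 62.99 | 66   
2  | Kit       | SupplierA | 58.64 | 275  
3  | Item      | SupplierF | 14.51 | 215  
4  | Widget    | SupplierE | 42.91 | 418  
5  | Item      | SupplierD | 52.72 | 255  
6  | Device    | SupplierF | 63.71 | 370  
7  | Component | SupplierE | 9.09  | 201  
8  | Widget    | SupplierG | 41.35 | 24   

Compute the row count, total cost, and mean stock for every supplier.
SELECT supplier,
       COUNT(*) as cnt,
       SUM(cost) as total_cost,
       AVG(stock) as avg_stock
FROM products
GROUP BY supplier

Result:
  SupplierA: 1 records, 58.64 total cost, 275.00 avg stock
  SupplierB: 1 records, 62.99 total cost, 66.00 avg stock
  SupplierD: 1 records, 52.72 total cost, 255.00 avg stock
  SupplierE: 2 records, 52.00 total cost, 309.50 avg stock
  SupplierF: 2 records, 78.22 total cost, 292.50 avg stock
  SupplierG: 1 records, 41.35 total cost, 24.00 avg stock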